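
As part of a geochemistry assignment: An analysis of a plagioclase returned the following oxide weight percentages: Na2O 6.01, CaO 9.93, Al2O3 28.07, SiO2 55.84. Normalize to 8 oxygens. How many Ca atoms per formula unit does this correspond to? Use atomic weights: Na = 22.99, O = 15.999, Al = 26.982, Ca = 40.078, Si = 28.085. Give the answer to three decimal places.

Na2O: 6.01/61.979 = 0.09697 mol → 0.19394 mol Na, 0.09697 mol O.
CaO: 9.93/56.077 = 0.17708 mol → 0.17708 mol Ca, 0.17708 mol O.
Al2O3: 28.07/101.961 = 0.27530 mol → 0.55060 mol Al, 0.82590 mol O.
SiO2: 55.84/60.083 = 0.92938 mol → 0.92938 mol Si, 1.85876 mol O.
Total oxygen = 2.95871 mol. Normalization factor = 8/2.95871 = 2.70388.
Ca per 8 O = 0.17708 × 2.70388 = 0.479.

0.479 Ca apfu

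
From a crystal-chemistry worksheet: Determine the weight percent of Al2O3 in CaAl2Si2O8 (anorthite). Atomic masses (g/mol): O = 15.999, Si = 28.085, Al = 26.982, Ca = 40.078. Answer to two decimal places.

Formula mass = 278.204 g/mol.
2 Al → 1.0000 mol Al2O3 per formula unit; M(Al2O3) = 101.961, so Al2O3 mass = 101.961 g.
101.961/278.204 × 100 = 36.65 wt%.

36.65 wt%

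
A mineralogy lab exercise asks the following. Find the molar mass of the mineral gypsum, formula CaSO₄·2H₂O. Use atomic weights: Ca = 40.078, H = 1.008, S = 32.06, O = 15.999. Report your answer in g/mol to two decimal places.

M = 1(40.078) + 1(32.06) + 6(15.999) + 4(1.008)

172.16 g/mol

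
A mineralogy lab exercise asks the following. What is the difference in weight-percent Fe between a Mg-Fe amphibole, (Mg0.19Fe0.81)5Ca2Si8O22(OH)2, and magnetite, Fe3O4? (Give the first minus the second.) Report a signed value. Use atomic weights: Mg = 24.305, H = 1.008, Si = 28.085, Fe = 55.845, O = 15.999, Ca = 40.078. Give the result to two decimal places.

First mineral: 226.172 g Fe in 940.090 g formula = 24.06 wt% Fe.
Second mineral: 167.535 g Fe in 231.531 g formula = 72.36 wt% Fe.
24.06% − 72.36% gives a difference of -48.30 percentage points.

-48.30 percentage points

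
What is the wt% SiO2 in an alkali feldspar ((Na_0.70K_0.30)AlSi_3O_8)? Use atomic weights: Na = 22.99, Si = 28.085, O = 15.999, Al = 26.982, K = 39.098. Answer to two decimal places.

Formula mass = 267.051 g/mol.
3 Si → 3.0000 mol SiO2 per formula unit; M(SiO2) = 60.083, so SiO2 mass = 180.249 g.
180.249/267.051 × 100 = 67.50 wt%.

67.50 wt%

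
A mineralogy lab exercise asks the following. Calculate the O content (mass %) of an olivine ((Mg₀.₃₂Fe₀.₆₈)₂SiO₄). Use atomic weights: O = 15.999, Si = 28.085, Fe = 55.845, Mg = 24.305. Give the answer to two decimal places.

Formula mass = 0.64*24.305 + 1.36*55.845 + 1*28.085 + 4*15.999 = 183.585 g/mol, of which 63.996 g is O.
So O makes up 63.996/183.585 = 0.3486 of the mass, i.e. 34.86%.

34.86 mass %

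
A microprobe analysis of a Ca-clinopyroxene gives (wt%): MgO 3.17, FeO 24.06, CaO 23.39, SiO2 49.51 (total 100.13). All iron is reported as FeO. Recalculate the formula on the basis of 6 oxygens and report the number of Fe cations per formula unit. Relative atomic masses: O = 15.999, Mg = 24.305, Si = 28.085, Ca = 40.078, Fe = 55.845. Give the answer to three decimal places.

0.811 Fe apfu

MgO (M=40.304): mol = 0.07865; Mg = 0.07865, O = 0.07865.
FeO (M=71.844): mol = 0.33489; Fe = 0.33489, O = 0.33489.
CaO (M=56.077): mol = 0.41711; Ca = 0.41711, O = 0.41711.
SiO2 (M=60.083): mol = 0.82403; Si = 0.82403, O = 1.64806.
ΣO = 2.47871; factor = 6/ΣO = 2.42061.
Fe apfu = 0.33489 × 2.42061 = 0.811.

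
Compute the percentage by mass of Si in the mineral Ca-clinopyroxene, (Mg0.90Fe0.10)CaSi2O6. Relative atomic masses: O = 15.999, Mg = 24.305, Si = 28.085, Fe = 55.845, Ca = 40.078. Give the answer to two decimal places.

25.57 mass %

Formula mass = 0.90*24.305 + 0.10*55.845 + 1*40.078 + 2*28.085 + 6*15.999 = 219.701 g/mol, of which 56.170 g is Si.
So Si makes up 56.170/219.701 = 0.2557 of the mass, i.e. 25.57%.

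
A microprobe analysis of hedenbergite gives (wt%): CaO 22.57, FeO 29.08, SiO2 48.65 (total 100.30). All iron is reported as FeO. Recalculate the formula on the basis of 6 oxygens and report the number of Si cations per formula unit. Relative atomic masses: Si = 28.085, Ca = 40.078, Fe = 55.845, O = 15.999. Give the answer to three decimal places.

CaO (M=56.077): mol = 0.40248; Ca = 0.40248, O = 0.40248.
FeO (M=71.844): mol = 0.40477; Fe = 0.40477, O = 0.40477.
SiO2 (M=60.083): mol = 0.80971; Si = 0.80971, O = 1.61942.
ΣO = 2.42667; factor = 6/ΣO = 2.47252.
Si apfu = 0.80971 × 2.47252 = 2.002.

2.002 Si apfu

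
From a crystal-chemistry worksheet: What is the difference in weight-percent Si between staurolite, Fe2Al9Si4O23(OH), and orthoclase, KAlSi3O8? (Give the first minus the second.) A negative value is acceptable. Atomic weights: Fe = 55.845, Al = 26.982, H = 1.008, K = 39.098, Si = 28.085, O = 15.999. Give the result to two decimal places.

First mineral: 112.340 g Si in 851.852 g formula = 13.19 wt% Si.
Second mineral: 84.255 g Si in 278.327 g formula = 30.27 wt% Si.
13.19% − 30.27% gives a difference of -17.08 percentage points.

-17.08 percentage points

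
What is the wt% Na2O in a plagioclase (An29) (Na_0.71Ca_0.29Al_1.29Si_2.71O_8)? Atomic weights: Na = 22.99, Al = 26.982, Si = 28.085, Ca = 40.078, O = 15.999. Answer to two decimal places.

M(Na_0.71Ca_0.29Al_1.29Si_2.71O_8) = 266.855 g/mol; M(Na2O) = 61.979 g/mol.
Moles Na2O per formula unit = 0.71 Na ÷ 2 = 0.3550.
Na2O fraction = (0.3550 × 61.979) / 266.855 = 22.003/266.855 = 0.0825.

8.25 wt%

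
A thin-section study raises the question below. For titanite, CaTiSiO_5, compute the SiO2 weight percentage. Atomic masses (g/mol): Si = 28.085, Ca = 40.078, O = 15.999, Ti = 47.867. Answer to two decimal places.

30.65 wt%

M(CaTiSiO_5) = 196.025 g/mol; M(SiO2) = 60.083 g/mol.
Moles SiO2 per formula unit = 1 Si ÷ 1 = 1.0000.
SiO2 fraction = (1.0000 × 60.083) / 196.025 = 60.083/196.025 = 0.3065.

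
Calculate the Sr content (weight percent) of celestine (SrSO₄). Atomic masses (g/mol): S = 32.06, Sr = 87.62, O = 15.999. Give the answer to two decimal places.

47.70 weight percent

M(SrSO₄) = 183.676 g/mol.
Sr contributes 1 × 87.62 = 87.620 g per mole.
87.620/183.676 = 0.4770 → 47.70%.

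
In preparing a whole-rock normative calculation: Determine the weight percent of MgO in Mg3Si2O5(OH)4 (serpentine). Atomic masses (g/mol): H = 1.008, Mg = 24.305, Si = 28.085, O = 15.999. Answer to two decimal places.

43.63 wt%

Molar mass of Mg3Si2O5(OH)4 = 3·24.305 + 2·28.085 + 9·15.999 + 4·1.008 = 277.108 g/mol.
Each formula unit contains 3 Mg, equivalent to 3/1 = 3.0000 mol MgO.
M(MgO) = 1×24.305 + 1×15.999 = 40.304 g/mol.
Mass of MgO per formula unit = 3.0000 × 40.304 = 120.912 g.
MgO wt% = 120.912 / 277.108 × 100 = 43.63%.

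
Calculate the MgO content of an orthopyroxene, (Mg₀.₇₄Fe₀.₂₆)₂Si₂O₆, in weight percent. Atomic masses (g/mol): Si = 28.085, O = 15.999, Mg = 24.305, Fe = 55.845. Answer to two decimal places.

27.47 wt%

M((Mg₀.₇₄Fe₀.₂₆)₂Si₂O₆) = 217.175 g/mol; M(MgO) = 40.304 g/mol.
Moles MgO per formula unit = 1.48 Mg ÷ 1 = 1.4800.
MgO fraction = (1.4800 × 40.304) / 217.175 = 59.650/217.175 = 0.2747.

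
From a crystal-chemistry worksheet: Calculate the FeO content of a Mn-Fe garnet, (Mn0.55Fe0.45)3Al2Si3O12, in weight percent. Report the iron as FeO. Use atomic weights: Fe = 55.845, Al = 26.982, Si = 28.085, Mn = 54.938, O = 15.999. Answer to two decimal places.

19.54 wt%

Formula mass = 496.245 g/mol.
1.35 Fe → 1.3500 mol FeO per formula unit; M(FeO) = 71.844, so FeO mass = 96.989 g.
96.989/496.245 × 100 = 19.54 wt%.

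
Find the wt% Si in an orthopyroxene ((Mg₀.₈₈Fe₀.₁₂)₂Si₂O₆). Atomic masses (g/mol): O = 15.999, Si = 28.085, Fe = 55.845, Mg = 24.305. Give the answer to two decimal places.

26.96 mass %

Formula mass = 1.76*24.305 + 0.24*55.845 + 2*28.085 + 6*15.999 = 208.344 g/mol, of which 56.170 g is Si.
So Si makes up 56.170/208.344 = 0.2696 of the mass, i.e. 26.96%.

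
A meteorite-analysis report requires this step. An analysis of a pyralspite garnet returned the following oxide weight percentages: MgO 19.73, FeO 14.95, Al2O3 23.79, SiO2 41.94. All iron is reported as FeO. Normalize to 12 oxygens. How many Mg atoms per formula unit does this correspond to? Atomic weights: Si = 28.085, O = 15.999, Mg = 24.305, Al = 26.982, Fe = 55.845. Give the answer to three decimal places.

MgO: 19.73/40.304 = 0.48953 mol → 0.48953 mol Mg, 0.48953 mol O.
FeO: 14.95/71.844 = 0.20809 mol → 0.20809 mol Fe, 0.20809 mol O.
Al2O3: 23.79/101.961 = 0.23332 mol → 0.46664 mol Al, 0.69996 mol O.
SiO2: 41.94/60.083 = 0.69803 mol → 0.69803 mol Si, 1.39606 mol O.
Total oxygen = 2.79364 mol. Normalization factor = 12/2.79364 = 4.29547.
Mg per 12 O = 0.48953 × 4.29547 = 2.103.

2.103 Mg apfu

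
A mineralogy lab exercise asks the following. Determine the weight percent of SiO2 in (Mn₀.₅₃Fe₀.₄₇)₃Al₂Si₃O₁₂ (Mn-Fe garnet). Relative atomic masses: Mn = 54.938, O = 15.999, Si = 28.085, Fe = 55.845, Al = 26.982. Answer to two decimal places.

36.32 wt%

Molar mass of (Mn₀.₅₃Fe₀.₄₇)₃Al₂Si₃O₁₂ = 1.59·54.938 + 1.41·55.845 + 2·26.982 + 3·28.085 + 12·15.999 = 496.300 g/mol.
Each formula unit contains 3 Si, equivalent to 3/1 = 3.0000 mol SiO2.
M(SiO2) = 1×28.085 + 2×15.999 = 60.083 g/mol.
Mass of SiO2 per formula unit = 3.0000 × 60.083 = 180.249 g.
SiO2 wt% = 180.249 / 496.300 × 100 = 36.32%.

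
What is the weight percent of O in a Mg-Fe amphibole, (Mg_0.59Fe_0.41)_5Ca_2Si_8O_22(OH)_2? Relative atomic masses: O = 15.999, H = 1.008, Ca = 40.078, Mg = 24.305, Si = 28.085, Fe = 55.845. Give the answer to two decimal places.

Formula mass = 2.95*24.305 + 2.05*55.845 + 2*40.078 + 8*28.085 + 24*15.999 + 2*1.008 = 877.010 g/mol, of which 383.976 g is O.
So O makes up 383.976/877.010 = 0.4378 of the mass, i.e. 43.78%.

43.78 mass %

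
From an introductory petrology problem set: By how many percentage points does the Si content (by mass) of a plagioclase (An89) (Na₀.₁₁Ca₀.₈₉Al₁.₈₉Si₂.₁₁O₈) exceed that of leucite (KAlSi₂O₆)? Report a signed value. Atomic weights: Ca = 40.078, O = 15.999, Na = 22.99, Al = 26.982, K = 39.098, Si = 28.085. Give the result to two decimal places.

M(Na₀.₁₁Ca₀.₈₉Al₁.₈₉Si₂.₁₁O₈) = 276.446 g/mol, so wt% Si = 59.259/276.446 × 100 = 21.44%.
M(KAlSi₂O₆) = 218.244 g/mol, so wt% Si = 56.170/218.244 × 100 = 25.74%.
21.44 − 25.74 = -4.30 pp.

-4.30 percentage points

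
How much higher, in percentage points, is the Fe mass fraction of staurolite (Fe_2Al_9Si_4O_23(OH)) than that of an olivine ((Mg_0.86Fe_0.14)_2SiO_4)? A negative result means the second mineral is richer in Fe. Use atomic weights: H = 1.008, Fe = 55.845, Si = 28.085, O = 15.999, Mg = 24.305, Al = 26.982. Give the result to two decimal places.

First mineral: 111.690 g Fe in 851.852 g formula = 13.11 wt% Fe.
Second mineral: 15.637 g Fe in 149.522 g formula = 10.46 wt% Fe.
13.11% − 10.46% gives a difference of 2.65 percentage points.

2.65 percentage points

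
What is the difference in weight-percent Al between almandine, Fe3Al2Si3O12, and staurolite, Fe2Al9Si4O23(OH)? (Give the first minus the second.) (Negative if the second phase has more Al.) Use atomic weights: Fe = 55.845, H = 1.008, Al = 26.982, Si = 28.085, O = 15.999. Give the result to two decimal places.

Al in Fe3Al2Si3O12: molar mass 497.742 g/mol; 2×26.982 = 53.964 g → 10.84 wt%.
Al in Fe2Al9Si4O23(OH): molar mass 851.852 g/mol; 9×26.982 = 242.838 g → 28.51 wt%.
Difference = 10.84 − 28.51 = -17.67 percentage points.

-17.67 percentage points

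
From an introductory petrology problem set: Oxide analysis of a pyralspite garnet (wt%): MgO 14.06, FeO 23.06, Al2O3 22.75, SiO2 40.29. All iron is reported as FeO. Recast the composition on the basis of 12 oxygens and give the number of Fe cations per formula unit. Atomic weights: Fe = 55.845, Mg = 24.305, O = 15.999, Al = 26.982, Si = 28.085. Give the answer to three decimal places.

1.437 Fe apfu

MgO: 14.06/40.304 = 0.34885 mol → 0.34885 mol Mg, 0.34885 mol O.
FeO: 23.06/71.844 = 0.32097 mol → 0.32097 mol Fe, 0.32097 mol O.
Al2O3: 22.75/101.961 = 0.22312 mol → 0.44624 mol Al, 0.66936 mol O.
SiO2: 40.29/60.083 = 0.67057 mol → 0.67057 mol Si, 1.34114 mol O.
Total oxygen = 2.68032 mol. Normalization factor = 12/2.68032 = 4.47708.
Fe per 12 O = 0.32097 × 4.47708 = 1.437.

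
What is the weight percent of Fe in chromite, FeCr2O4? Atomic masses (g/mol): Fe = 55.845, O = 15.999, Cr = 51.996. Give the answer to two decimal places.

24.95 wt%

Molar mass of FeCr2O4: 1×55.845 + 2×51.996 + 4×15.999 = 223.833 g/mol.
Mass of Fe per formula unit: 1 × 55.845 = 55.845 g.
Weight fraction Fe = 55.845 / 223.833 = 0.2495.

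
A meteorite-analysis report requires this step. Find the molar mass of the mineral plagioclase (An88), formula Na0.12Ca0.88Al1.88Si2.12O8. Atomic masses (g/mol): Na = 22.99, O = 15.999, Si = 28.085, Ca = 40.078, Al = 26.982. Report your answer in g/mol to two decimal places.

276.29 g/mol

Na: 0.12 × 22.99 = 2.7588
Ca: 0.88 × 40.078 = 35.2686
Al: 1.88 × 26.982 = 50.7262
Si: 2.12 × 28.085 = 59.5402
O: 8 × 15.999 = 127.9920
Summing the contributions gives the formula mass.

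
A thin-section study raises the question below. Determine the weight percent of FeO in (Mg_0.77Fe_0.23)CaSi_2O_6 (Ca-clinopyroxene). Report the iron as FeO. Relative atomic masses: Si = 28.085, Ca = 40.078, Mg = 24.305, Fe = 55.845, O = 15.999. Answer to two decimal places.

7.38 wt%

M((Mg_0.77Fe_0.23)CaSi_2O_6) = 223.801 g/mol; M(FeO) = 71.844 g/mol.
Moles FeO per formula unit = 0.23 Fe ÷ 1 = 0.2300.
FeO fraction = (0.2300 × 71.844) / 223.801 = 16.524/223.801 = 0.0738.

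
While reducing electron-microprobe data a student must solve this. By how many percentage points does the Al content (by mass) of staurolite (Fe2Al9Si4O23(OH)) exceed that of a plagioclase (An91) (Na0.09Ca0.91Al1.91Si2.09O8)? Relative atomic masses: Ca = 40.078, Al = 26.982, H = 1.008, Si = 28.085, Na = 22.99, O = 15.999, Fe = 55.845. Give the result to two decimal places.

M(Fe2Al9Si4O23(OH)) = 851.852 g/mol, so wt% Al = 242.838/851.852 × 100 = 28.51%.
M(Na0.09Ca0.91Al1.91Si2.09O8) = 276.765 g/mol, so wt% Al = 51.536/276.765 × 100 = 18.62%.
28.51 − 18.62 = 9.89 pp.

9.89 percentage points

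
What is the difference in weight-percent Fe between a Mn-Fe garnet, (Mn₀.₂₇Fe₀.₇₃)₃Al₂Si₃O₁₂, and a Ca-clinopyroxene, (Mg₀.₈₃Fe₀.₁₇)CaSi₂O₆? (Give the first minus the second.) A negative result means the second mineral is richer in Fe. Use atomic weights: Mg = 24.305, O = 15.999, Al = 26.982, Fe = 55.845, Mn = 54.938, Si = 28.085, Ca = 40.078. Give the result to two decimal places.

20.33 percentage points

First mineral: 122.301 g Fe in 497.007 g formula = 24.61 wt% Fe.
Second mineral: 9.494 g Fe in 221.909 g formula = 4.28 wt% Fe.
24.61% − 4.28% gives a difference of 20.33 percentage points.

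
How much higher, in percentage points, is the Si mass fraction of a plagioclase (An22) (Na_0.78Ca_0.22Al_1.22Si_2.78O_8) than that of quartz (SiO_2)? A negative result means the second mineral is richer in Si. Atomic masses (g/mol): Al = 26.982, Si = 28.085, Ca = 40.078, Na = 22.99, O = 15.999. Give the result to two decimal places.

-17.36 percentage points

M(Na_0.78Ca_0.22Al_1.22Si_2.78O_8) = 265.736 g/mol, so wt% Si = 78.076/265.736 × 100 = 29.38%.
M(SiO_2) = 60.083 g/mol, so wt% Si = 28.085/60.083 × 100 = 46.74%.
29.38 − 46.74 = -17.36 pp.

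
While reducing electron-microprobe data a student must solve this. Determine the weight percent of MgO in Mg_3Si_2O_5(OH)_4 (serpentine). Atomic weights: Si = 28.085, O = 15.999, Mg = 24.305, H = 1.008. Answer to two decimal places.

43.63 wt%

Molar mass of Mg_3Si_2O_5(OH)_4 = 3·24.305 + 2·28.085 + 9·15.999 + 4·1.008 = 277.108 g/mol.
Each formula unit contains 3 Mg, equivalent to 3/1 = 3.0000 mol MgO.
M(MgO) = 1×24.305 + 1×15.999 = 40.304 g/mol.
Mass of MgO per formula unit = 3.0000 × 40.304 = 120.912 g.
MgO wt% = 120.912 / 277.108 × 100 = 43.63%.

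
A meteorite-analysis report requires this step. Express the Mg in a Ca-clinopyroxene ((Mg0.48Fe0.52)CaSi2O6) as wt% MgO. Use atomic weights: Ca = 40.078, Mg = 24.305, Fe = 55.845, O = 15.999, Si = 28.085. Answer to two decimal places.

8.30 wt%

Formula mass = 232.948 g/mol.
0.48 Mg → 0.4800 mol MgO per formula unit; M(MgO) = 40.304, so MgO mass = 19.346 g.
19.346/232.948 × 100 = 8.30 wt%.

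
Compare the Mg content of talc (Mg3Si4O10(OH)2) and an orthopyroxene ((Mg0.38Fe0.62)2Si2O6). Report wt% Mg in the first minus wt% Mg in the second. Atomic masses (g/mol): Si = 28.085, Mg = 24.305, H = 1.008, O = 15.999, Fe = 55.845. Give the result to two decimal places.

M(Mg3Si4O10(OH)2) = 379.259 g/mol, so wt% Mg = 72.915/379.259 × 100 = 19.23%.
M((Mg0.38Fe0.62)2Si2O6) = 239.884 g/mol, so wt% Mg = 18.472/239.884 × 100 = 7.70%.
19.23 − 7.70 = 11.53 pp.

11.53 percentage points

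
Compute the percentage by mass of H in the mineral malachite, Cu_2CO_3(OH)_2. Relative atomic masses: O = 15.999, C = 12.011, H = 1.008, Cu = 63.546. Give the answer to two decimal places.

0.91 wt%

M(Cu_2CO_3(OH)_2) = 221.114 g/mol.
H contributes 2 × 1.008 = 2.016 g per mole.
2.016/221.114 = 0.0091 → 0.91%.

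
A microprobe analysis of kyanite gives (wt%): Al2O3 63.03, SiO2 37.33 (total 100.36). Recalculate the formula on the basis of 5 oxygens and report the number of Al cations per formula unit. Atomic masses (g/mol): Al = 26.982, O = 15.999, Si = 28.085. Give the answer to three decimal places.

1.996 Al apfu

Al2O3: 63.03/101.961 = 0.61818 mol → 1.23636 mol Al, 1.85454 mol O.
SiO2: 37.33/60.083 = 0.62131 mol → 0.62131 mol Si, 1.24262 mol O.
Total oxygen = 3.09716 mol. Normalization factor = 5/3.09716 = 1.61438.
Al per 5 O = 1.23636 × 1.61438 = 1.996.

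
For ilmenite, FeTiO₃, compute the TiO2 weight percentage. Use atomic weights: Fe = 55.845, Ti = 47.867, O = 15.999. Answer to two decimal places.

M(FeTiO₃) = 151.709 g/mol; M(TiO2) = 79.865 g/mol.
Moles TiO2 per formula unit = 1 Ti ÷ 1 = 1.0000.
TiO2 fraction = (1.0000 × 79.865) / 151.709 = 79.865/151.709 = 0.5264.

52.64 wt%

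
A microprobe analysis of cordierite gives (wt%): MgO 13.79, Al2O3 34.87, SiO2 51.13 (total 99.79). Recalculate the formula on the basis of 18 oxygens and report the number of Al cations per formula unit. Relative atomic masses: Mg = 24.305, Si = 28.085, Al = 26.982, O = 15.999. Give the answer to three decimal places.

MgO (M=40.304): mol = 0.34215; Mg = 0.34215, O = 0.34215.
Al2O3 (M=101.961): mol = 0.34199; Al = 0.68398, O = 1.02597.
SiO2 (M=60.083): mol = 0.85099; Si = 0.85099, O = 1.70198.
ΣO = 3.07010; factor = 18/ΣO = 5.86300.
Al apfu = 0.68398 × 5.86300 = 4.010.

4.010 Al apfu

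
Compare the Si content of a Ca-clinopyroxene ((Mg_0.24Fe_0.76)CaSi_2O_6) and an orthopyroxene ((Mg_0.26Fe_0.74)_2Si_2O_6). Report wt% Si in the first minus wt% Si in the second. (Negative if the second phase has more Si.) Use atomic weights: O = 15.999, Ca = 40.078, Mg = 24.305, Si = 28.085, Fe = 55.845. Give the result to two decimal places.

First mineral: 56.170 g Si in 240.517 g formula = 23.35 wt% Si.
Second mineral: 56.170 g Si in 247.453 g formula = 22.70 wt% Si.
23.35% − 22.70% gives a difference of 0.65 percentage points.

0.65 percentage points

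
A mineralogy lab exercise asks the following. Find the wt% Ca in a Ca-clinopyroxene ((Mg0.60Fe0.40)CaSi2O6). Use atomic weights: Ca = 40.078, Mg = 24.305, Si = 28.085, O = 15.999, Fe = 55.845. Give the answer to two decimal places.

17.49 weight percent

Formula mass = 0.60×24.305 + 0.40×55.845 + 1×40.078 + 2×28.085 + 6×15.999 = 229.163 g/mol, of which 40.078 g is Ca.
So Ca makes up 40.078/229.163 = 0.1749 of the mass, i.e. 17.49%.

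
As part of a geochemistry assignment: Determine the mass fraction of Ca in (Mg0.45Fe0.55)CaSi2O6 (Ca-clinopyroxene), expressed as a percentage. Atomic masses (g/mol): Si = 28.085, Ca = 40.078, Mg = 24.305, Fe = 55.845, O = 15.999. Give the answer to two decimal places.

M((Mg0.45Fe0.55)CaSi2O6) = 233.894 g/mol.
Ca contributes 1 × 40.078 = 40.078 g per mole.
40.078/233.894 = 0.1714 → 17.14%.

17.14 mass %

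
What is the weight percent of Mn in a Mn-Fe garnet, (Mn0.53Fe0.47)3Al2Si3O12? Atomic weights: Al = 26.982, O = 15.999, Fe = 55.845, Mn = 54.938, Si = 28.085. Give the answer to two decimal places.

M((Mn0.53Fe0.47)3Al2Si3O12) = 496.300 g/mol.
Mn contributes 1.59 × 54.938 = 87.351 g per mole.
87.351/496.300 = 0.1760 → 17.60%.

17.60 weight percent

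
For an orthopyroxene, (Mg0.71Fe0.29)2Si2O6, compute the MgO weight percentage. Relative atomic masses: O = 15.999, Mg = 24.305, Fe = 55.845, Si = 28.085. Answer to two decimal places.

M((Mg0.71Fe0.29)2Si2O6) = 219.067 g/mol; M(MgO) = 40.304 g/mol.
Moles MgO per formula unit = 1.42 Mg ÷ 1 = 1.4200.
MgO fraction = (1.4200 × 40.304) / 219.067 = 57.232/219.067 = 0.2613.

26.13 wt%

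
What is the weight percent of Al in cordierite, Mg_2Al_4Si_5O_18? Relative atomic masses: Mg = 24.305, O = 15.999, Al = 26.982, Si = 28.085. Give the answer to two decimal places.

18.45 weight percent

M(Mg_2Al_4Si_5O_18) = 584.945 g/mol.
Al contributes 4 × 26.982 = 107.928 g per mole.
107.928/584.945 = 0.1845 → 18.45%.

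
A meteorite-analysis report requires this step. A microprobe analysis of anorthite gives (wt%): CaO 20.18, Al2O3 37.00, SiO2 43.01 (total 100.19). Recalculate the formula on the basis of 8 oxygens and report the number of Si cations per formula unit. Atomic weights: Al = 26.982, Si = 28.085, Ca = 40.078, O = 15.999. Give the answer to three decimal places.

1.988 Si apfu

20.18 wt% CaO ÷ 56.077 g/mol = 0.35986 mol, giving 0.35986 Ca and 0.35986 O.
37.00 wt% Al2O3 ÷ 101.961 g/mol = 0.36288 mol, giving 0.72576 Al and 1.08864 O.
43.01 wt% SiO2 ÷ 60.083 g/mol = 0.71584 mol, giving 0.71584 Si and 1.43168 O.
Oxygen sums to 2.88018; scaling by 8/2.88018 = 2.77760 puts the formula on 8 O.
Si: 0.71584 × 2.77760 = 1.988 atoms per formula unit.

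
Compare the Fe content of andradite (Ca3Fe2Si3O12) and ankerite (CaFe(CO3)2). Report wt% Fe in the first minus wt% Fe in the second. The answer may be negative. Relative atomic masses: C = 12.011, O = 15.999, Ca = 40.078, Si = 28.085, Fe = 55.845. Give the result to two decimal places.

M(Ca3Fe2Si3O12) = 508.167 g/mol, so wt% Fe = 111.690/508.167 × 100 = 21.98%.
M(CaFe(CO3)2) = 215.939 g/mol, so wt% Fe = 55.845/215.939 × 100 = 25.86%.
21.98 − 25.86 = -3.88 pp.

-3.88 percentage points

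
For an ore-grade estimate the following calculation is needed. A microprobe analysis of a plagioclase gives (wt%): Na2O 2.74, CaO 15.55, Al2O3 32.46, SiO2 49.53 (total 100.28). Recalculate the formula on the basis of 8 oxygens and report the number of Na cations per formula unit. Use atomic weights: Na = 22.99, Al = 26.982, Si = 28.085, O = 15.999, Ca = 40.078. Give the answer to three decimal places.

2.74 wt% Na2O ÷ 61.979 g/mol = 0.04421 mol, giving 0.08842 Na and 0.04421 O.
15.55 wt% CaO ÷ 56.077 g/mol = 0.27730 mol, giving 0.27730 Ca and 0.27730 O.
32.46 wt% Al2O3 ÷ 101.961 g/mol = 0.31836 mol, giving 0.63672 Al and 0.95508 O.
49.53 wt% SiO2 ÷ 60.083 g/mol = 0.82436 mol, giving 0.82436 Si and 1.64872 O.
Oxygen sums to 2.92531; scaling by 8/2.92531 = 2.73475 puts the formula on 8 O.
Na: 0.08842 × 2.73475 = 0.242 atoms per formula unit.

0.242 Na apfu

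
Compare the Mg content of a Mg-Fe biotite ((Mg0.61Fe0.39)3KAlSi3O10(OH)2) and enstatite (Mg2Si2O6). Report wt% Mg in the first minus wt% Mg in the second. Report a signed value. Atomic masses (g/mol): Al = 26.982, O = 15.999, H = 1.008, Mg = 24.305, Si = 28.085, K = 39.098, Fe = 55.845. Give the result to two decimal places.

-14.42 percentage points

Mg in (Mg0.61Fe0.39)3KAlSi3O10(OH)2: molar mass 454.156 g/mol; 1.83×24.305 = 44.478 g → 9.79 wt%.
Mg in Mg2Si2O6: molar mass 200.774 g/mol; 2×24.305 = 48.610 g → 24.21 wt%.
Difference = 9.79 − 24.21 = -14.42 percentage points.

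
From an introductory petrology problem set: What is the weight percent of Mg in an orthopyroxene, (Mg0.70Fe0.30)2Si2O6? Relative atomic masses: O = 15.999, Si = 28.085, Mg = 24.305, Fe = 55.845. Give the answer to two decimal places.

15.49 mass %

Molar mass of (Mg0.70Fe0.30)2Si2O6: 1.40*24.305 + 0.60*55.845 + 2*28.085 + 6*15.999 = 219.698 g/mol.
Mass of Mg per formula unit: 1.40 × 24.305 = 34.027 g.
Weight fraction Mg = 34.027 / 219.698 = 0.1549.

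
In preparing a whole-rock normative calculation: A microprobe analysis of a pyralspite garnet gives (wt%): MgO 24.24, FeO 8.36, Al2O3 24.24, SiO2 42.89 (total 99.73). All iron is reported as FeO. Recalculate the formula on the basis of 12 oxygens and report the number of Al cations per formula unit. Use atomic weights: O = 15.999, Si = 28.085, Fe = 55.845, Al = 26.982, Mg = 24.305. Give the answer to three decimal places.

1.996 Al apfu

MgO (M=40.304): mol = 0.60143; Mg = 0.60143, O = 0.60143.
FeO (M=71.844): mol = 0.11636; Fe = 0.11636, O = 0.11636.
Al2O3 (M=101.961): mol = 0.23774; Al = 0.47548, O = 0.71322.
SiO2 (M=60.083): mol = 0.71385; Si = 0.71385, O = 1.42770.
ΣO = 2.85871; factor = 12/ΣO = 4.19770.
Al apfu = 0.47548 × 4.19770 = 1.996.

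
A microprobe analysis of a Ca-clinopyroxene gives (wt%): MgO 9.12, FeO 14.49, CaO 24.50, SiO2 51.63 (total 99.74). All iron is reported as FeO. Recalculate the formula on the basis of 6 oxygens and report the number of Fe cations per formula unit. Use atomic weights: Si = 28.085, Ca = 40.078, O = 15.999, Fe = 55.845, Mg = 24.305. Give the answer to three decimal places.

9.12 wt% MgO ÷ 40.304 g/mol = 0.22628 mol, giving 0.22628 Mg and 0.22628 O.
14.49 wt% FeO ÷ 71.844 g/mol = 0.20169 mol, giving 0.20169 Fe and 0.20169 O.
24.50 wt% CaO ÷ 56.077 g/mol = 0.43690 mol, giving 0.43690 Ca and 0.43690 O.
51.63 wt% SiO2 ÷ 60.083 g/mol = 0.85931 mol, giving 0.85931 Si and 1.71862 O.
Oxygen sums to 2.58349; scaling by 6/2.58349 = 2.32244 puts the formula on 6 O.
Fe: 0.20169 × 2.32244 = 0.468 atoms per formula unit.

0.468 Fe apfu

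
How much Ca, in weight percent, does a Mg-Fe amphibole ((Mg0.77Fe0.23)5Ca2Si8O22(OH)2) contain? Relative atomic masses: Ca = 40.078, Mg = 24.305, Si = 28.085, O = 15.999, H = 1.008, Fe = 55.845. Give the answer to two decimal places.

9.45 weight percent

Formula mass = 3.85×24.305 + 1.15×55.845 + 2×40.078 + 8×28.085 + 24×15.999 + 2×1.008 = 848.624 g/mol, of which 80.156 g is Ca.
So Ca makes up 80.156/848.624 = 0.0945 of the mass, i.e. 9.45%.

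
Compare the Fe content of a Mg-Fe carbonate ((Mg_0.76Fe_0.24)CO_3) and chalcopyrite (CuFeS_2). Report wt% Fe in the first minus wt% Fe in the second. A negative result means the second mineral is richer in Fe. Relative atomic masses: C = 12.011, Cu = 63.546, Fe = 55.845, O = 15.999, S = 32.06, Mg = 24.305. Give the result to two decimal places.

-15.84 percentage points

First mineral: 13.403 g Fe in 91.883 g formula = 14.59 wt% Fe.
Second mineral: 55.845 g Fe in 183.511 g formula = 30.43 wt% Fe.
14.59% − 30.43% gives a difference of -15.84 percentage points.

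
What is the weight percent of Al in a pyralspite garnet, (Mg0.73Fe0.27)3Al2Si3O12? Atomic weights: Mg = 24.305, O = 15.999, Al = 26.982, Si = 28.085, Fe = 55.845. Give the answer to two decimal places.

M((Mg0.73Fe0.27)3Al2Si3O12) = 428.669 g/mol.
Al contributes 2 × 26.982 = 53.964 g per mole.
53.964/428.669 = 0.1259 → 12.59%.

12.59 mass %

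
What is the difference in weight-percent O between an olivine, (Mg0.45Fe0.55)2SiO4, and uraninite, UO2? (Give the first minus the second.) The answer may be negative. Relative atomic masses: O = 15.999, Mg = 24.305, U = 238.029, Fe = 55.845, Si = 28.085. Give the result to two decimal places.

O in (Mg0.45Fe0.55)2SiO4: molar mass 175.385 g/mol; 4×15.999 = 63.996 g → 36.49 wt%.
O in UO2: molar mass 270.027 g/mol; 2×15.999 = 31.998 g → 11.85 wt%.
Difference = 36.49 − 11.85 = 24.64 percentage points.

24.64 percentage points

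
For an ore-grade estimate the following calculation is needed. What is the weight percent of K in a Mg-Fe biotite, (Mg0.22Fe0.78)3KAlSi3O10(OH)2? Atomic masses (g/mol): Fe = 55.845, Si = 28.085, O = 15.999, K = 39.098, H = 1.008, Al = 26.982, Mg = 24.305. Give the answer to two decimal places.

7.96 wt%

Formula mass = 0.66·24.305 + 2.34·55.845 + 1·39.098 + 1·26.982 + 3·28.085 + 12·15.999 + 2·1.008 = 491.058 g/mol, of which 39.098 g is K.
So K makes up 39.098/491.058 = 0.0796 of the mass, i.e. 7.96%.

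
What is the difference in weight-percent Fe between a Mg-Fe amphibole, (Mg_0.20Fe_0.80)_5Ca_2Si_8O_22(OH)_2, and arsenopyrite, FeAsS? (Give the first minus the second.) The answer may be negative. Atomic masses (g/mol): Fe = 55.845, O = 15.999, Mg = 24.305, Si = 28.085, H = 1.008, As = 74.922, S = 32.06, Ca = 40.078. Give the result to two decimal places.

Fe in (Mg_0.20Fe_0.80)_5Ca_2Si_8O_22(OH)_2: molar mass 938.513 g/mol; 4×55.845 = 223.380 g → 23.80 wt%.
Fe in FeAsS: molar mass 162.827 g/mol; 1×55.845 = 55.845 g → 34.30 wt%.
Difference = 23.80 − 34.30 = -10.50 percentage points.

-10.50 percentage points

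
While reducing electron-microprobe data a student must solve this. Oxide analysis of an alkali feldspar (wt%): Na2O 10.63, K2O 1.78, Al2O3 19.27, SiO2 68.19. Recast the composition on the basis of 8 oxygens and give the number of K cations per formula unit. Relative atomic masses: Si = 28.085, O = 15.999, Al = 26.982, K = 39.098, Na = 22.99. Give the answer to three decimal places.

Na2O (M=61.979): mol = 0.17151; Na = 0.34302, O = 0.17151.
K2O (M=94.195): mol = 0.01890; K = 0.03780, O = 0.01890.
Al2O3 (M=101.961): mol = 0.18899; Al = 0.37798, O = 0.56697.
SiO2 (M=60.083): mol = 1.13493; Si = 1.13493, O = 2.26986.
ΣO = 3.02724; factor = 8/ΣO = 2.64267.
K apfu = 0.03780 × 2.64267 = 0.100.

0.100 K apfu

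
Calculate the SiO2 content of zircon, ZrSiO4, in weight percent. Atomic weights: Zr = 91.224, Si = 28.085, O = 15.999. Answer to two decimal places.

Formula mass = 183.305 g/mol.
1 Si → 1.0000 mol SiO2 per formula unit; M(SiO2) = 60.083, so SiO2 mass = 60.083 g.
60.083/183.305 × 100 = 32.78 wt%.

32.78 wt%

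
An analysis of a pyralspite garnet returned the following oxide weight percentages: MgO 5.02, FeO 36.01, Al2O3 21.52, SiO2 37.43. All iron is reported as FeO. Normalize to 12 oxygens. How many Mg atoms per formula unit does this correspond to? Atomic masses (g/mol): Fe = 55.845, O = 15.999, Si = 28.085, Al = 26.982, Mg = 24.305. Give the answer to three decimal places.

MgO: 5.02/40.304 = 0.12455 mol → 0.12455 mol Mg, 0.12455 mol O.
FeO: 36.01/71.844 = 0.50122 mol → 0.50122 mol Fe, 0.50122 mol O.
Al2O3: 21.52/101.961 = 0.21106 mol → 0.42212 mol Al, 0.63318 mol O.
SiO2: 37.43/60.083 = 0.62297 mol → 0.62297 mol Si, 1.24594 mol O.
Total oxygen = 2.50489 mol. Normalization factor = 12/2.50489 = 4.79063.
Mg per 12 O = 0.12455 × 4.79063 = 0.597.

0.597 Mg apfu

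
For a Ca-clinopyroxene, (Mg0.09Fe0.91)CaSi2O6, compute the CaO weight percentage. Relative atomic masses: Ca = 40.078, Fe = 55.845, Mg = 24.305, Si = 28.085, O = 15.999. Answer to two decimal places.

22.87 wt%

M((Mg0.09Fe0.91)CaSi2O6) = 245.248 g/mol; M(CaO) = 56.077 g/mol.
Moles CaO per formula unit = 1 Ca ÷ 1 = 1.0000.
CaO fraction = (1.0000 × 56.077) / 245.248 = 56.077/245.248 = 0.2287.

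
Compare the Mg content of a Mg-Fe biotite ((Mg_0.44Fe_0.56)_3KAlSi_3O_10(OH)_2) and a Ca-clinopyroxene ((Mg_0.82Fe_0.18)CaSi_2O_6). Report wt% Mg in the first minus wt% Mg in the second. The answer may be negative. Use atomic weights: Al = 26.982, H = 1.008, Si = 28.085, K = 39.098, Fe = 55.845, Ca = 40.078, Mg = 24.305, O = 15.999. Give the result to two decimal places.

-2.15 percentage points

M((Mg_0.44Fe_0.56)_3KAlSi_3O_10(OH)_2) = 470.241 g/mol, so wt% Mg = 32.083/470.241 × 100 = 6.82%.
M((Mg_0.82Fe_0.18)CaSi_2O_6) = 222.224 g/mol, so wt% Mg = 19.930/222.224 × 100 = 8.97%.
6.82 − 8.97 = -2.15 pp.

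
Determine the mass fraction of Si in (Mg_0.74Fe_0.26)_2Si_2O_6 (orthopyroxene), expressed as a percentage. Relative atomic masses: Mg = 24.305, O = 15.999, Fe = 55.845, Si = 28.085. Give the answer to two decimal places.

Molar mass of (Mg_0.74Fe_0.26)_2Si_2O_6: 1.48·24.305 + 0.52·55.845 + 2·28.085 + 6·15.999 = 217.175 g/mol.
Mass of Si per formula unit: 2 × 28.085 = 56.170 g.
Weight fraction Si = 56.170 / 217.175 = 0.2586.

25.86 weight percent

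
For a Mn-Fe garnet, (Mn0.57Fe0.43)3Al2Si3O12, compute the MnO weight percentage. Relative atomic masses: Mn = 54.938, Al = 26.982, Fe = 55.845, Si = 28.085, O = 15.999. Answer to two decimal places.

24.45 wt%

Formula mass = 496.191 g/mol.
1.71 Mn → 1.7100 mol MnO per formula unit; M(MnO) = 70.937, so MnO mass = 121.302 g.
121.302/496.191 × 100 = 24.45 wt%.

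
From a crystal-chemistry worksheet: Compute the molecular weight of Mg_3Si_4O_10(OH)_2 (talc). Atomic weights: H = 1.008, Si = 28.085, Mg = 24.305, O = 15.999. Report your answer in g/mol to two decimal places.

379.26 g/mol

Mg: 3 × 24.305 = 72.9150
Si: 4 × 28.085 = 112.3400
O: 12 × 15.999 = 191.9880
H: 2 × 1.008 = 2.0160
Summing the contributions gives the formula mass.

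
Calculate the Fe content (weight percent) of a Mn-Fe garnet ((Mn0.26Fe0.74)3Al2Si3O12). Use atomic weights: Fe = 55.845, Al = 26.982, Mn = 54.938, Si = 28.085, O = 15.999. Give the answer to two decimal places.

24.94 weight percent

Molar mass of (Mn0.26Fe0.74)3Al2Si3O12: 0.78×54.938 + 2.22×55.845 + 2×26.982 + 3×28.085 + 12×15.999 = 497.035 g/mol.
Mass of Fe per formula unit: 2.22 × 55.845 = 123.976 g.
Weight fraction Fe = 123.976 / 497.035 = 0.2494.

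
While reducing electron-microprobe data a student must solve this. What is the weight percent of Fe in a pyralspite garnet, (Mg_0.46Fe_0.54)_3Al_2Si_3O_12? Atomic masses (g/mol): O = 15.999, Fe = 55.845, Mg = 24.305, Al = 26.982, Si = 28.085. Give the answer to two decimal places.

19.92 weight percent

Molar mass of (Mg_0.46Fe_0.54)_3Al_2Si_3O_12: 1.38·24.305 + 1.62·55.845 + 2·26.982 + 3·28.085 + 12·15.999 = 454.217 g/mol.
Mass of Fe per formula unit: 1.62 × 55.845 = 90.469 g.
Weight fraction Fe = 90.469 / 454.217 = 0.1992.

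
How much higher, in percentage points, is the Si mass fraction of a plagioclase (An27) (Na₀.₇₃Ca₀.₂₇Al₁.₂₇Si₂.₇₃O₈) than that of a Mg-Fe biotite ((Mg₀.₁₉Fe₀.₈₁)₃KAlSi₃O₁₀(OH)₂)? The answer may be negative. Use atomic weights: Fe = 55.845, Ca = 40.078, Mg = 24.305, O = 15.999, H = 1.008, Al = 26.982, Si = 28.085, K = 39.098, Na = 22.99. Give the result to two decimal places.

First mineral: 76.672 g Si in 266.535 g formula = 28.77 wt% Si.
Second mineral: 84.255 g Si in 493.896 g formula = 17.06 wt% Si.
28.77% − 17.06% gives a difference of 11.71 percentage points.

11.71 percentage points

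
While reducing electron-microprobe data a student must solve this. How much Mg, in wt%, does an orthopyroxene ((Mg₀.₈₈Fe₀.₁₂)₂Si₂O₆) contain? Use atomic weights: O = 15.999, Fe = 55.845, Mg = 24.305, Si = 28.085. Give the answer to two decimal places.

20.53 wt%

M((Mg₀.₈₈Fe₀.₁₂)₂Si₂O₆) = 208.344 g/mol.
Mg contributes 1.76 × 24.305 = 42.777 g per mole.
42.777/208.344 = 0.2053 → 20.53%.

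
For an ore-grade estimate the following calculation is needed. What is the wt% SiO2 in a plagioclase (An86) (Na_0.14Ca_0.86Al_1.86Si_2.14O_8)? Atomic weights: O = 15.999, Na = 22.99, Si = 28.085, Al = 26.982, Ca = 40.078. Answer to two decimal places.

46.59 wt%

M(Na_0.14Ca_0.86Al_1.86Si_2.14O_8) = 275.966 g/mol; M(SiO2) = 60.083 g/mol.
Moles SiO2 per formula unit = 2.14 Si ÷ 1 = 2.1400.
SiO2 fraction = (2.1400 × 60.083) / 275.966 = 128.578/275.966 = 0.4659.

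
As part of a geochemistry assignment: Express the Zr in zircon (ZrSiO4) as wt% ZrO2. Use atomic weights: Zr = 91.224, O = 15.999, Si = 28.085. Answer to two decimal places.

Molar mass of ZrSiO4 = 1·91.224 + 1·28.085 + 4·15.999 = 183.305 g/mol.
Each formula unit contains 1 Zr, equivalent to 1/1 = 1.0000 mol ZrO2.
M(ZrO2) = 1×91.224 + 2×15.999 = 123.222 g/mol.
Mass of ZrO2 per formula unit = 1.0000 × 123.222 = 123.222 g.
ZrO2 wt% = 123.222 / 183.305 × 100 = 67.22%.

67.22 wt%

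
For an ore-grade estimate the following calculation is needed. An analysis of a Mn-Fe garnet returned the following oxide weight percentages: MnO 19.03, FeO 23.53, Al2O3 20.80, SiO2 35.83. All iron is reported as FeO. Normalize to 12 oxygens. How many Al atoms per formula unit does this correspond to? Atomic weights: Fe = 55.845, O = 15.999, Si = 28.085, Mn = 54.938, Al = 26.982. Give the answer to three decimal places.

2.040 Al apfu

MnO: 19.03/70.937 = 0.26827 mol → 0.26827 mol Mn, 0.26827 mol O.
FeO: 23.53/71.844 = 0.32752 mol → 0.32752 mol Fe, 0.32752 mol O.
Al2O3: 20.80/101.961 = 0.20400 mol → 0.40800 mol Al, 0.61200 mol O.
SiO2: 35.83/60.083 = 0.59634 mol → 0.59634 mol Si, 1.19268 mol O.
Total oxygen = 2.40047 mol. Normalization factor = 12/2.40047 = 4.99902.
Al per 12 O = 0.40800 × 4.99902 = 2.040.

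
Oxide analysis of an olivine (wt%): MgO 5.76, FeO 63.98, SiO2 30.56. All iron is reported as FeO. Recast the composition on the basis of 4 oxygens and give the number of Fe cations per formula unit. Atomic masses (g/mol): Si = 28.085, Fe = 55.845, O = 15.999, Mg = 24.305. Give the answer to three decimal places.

MgO (M=40.304): mol = 0.14291; Mg = 0.14291, O = 0.14291.
FeO (M=71.844): mol = 0.89054; Fe = 0.89054, O = 0.89054.
SiO2 (M=60.083): mol = 0.50863; Si = 0.50863, O = 1.01726.
ΣO = 2.05071; factor = 4/ΣO = 1.95054.
Fe apfu = 0.89054 × 1.95054 = 1.737.

1.737 Fe apfu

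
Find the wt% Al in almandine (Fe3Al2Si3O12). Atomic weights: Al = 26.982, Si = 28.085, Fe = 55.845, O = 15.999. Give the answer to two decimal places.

M(Fe3Al2Si3O12) = 497.742 g/mol.
Al contributes 2 × 26.982 = 53.964 g per mole.
53.964/497.742 = 0.1084 → 10.84%.

10.84 weight percent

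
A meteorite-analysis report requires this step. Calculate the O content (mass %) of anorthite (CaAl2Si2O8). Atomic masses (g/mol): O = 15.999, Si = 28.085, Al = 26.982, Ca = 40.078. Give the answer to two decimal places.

Formula mass = 1·40.078 + 2·26.982 + 2·28.085 + 8·15.999 = 278.204 g/mol, of which 127.992 g is O.
So O makes up 127.992/278.204 = 0.4601 of the mass, i.e. 46.01%.

46.01 mass %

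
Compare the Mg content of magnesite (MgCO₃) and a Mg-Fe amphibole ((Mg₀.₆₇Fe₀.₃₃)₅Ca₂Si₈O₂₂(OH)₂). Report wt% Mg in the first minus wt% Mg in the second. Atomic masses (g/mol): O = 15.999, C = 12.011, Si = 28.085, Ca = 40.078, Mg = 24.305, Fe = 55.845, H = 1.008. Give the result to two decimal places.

First mineral: 24.305 g Mg in 84.313 g formula = 28.83 wt% Mg.
Second mineral: 81.422 g Mg in 864.394 g formula = 9.42 wt% Mg.
28.83% − 9.42% gives a difference of 19.41 percentage points.

19.41 percentage points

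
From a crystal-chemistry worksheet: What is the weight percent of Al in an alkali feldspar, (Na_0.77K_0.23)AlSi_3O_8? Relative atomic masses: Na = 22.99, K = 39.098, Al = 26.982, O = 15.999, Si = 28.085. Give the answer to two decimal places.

10.15 weight percent

M((Na_0.77K_0.23)AlSi_3O_8) = 265.924 g/mol.
Al contributes 1 × 26.982 = 26.982 g per mole.
26.982/265.924 = 0.1015 → 10.15%.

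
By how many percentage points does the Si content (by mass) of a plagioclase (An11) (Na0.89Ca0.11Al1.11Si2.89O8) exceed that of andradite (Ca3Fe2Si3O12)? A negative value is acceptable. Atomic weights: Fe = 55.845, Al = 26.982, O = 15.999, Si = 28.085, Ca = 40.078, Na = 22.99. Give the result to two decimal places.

First mineral: 81.166 g Si in 263.977 g formula = 30.75 wt% Si.
Second mineral: 84.255 g Si in 508.167 g formula = 16.58 wt% Si.
30.75% − 16.58% gives a difference of 14.17 percentage points.

14.17 percentage points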